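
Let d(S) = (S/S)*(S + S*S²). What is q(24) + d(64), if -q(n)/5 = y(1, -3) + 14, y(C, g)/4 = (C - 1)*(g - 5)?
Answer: 262138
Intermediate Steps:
y(C, g) = 4*(-1 + C)*(-5 + g) (y(C, g) = 4*((C - 1)*(g - 5)) = 4*((-1 + C)*(-5 + g)) = 4*(-1 + C)*(-5 + g))
d(S) = S + S³ (d(S) = 1*(S + S³) = S + S³)
q(n) = -70 (q(n) = -5*((20 - 20*1 - 4*(-3) + 4*1*(-3)) + 14) = -5*((20 - 20 + 12 - 12) + 14) = -5*(0 + 14) = -5*14 = -70)
q(24) + d(64) = -70 + (64 + 64³) = -70 + (64 + 262144) = -70 + 262208 = 262138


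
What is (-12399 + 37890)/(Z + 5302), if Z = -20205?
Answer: -25491/14903 ≈ -1.7105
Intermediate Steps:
(-12399 + 37890)/(Z + 5302) = (-12399 + 37890)/(-20205 + 5302) = 25491/(-14903) = 25491*(-1/14903) = -25491/14903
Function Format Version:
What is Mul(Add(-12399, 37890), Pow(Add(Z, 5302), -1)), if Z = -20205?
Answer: Rational(-25491, 14903) ≈ -1.7105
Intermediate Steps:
Mul(Add(-12399, 37890), Pow(Add(Z, 5302), -1)) = Mul(Add(-12399, 37890), Pow(Add(-20205, 5302), -1)) = Mul(25491, Pow(-14903, -1)) = Mul(25491, Rational(-1, 14903)) = Rational(-25491, 14903)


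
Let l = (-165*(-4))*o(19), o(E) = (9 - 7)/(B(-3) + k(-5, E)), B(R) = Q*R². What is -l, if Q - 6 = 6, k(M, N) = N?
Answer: -1320/127 ≈ -10.394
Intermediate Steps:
Q = 12 (Q = 6 + 6 = 12)
B(R) = 12*R²
o(E) = 2/(108 + E) (o(E) = (9 - 7)/(12*(-3)² + E) = 2/(12*9 + E) = 2/(108 + E))
l = 1320/127 (l = (-165*(-4))*(2/(108 + 19)) = 660*(2/127) = 1320/127 ≈ 10.394)
-l = -1*1320/127 = -1320/127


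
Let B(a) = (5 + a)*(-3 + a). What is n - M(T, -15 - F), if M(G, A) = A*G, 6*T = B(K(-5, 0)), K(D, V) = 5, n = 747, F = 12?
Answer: 837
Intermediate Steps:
B(a) = (-3 + a)*(5 + a)
T = 10/3 (T = (-15 + 5**2 + 2*5)/6 = (-15 + 25 + 10)/6 = (1/6)*20 = 10/3 ≈ 3.3333)
n - M(T, -15 - F) = 747 - (-15 - 1*12)*10/3 = 747 - (-15 - 12)*10/3 = 747 - (-27)*10/3 = 747 - 1*(-90) = 747 + 90 = 837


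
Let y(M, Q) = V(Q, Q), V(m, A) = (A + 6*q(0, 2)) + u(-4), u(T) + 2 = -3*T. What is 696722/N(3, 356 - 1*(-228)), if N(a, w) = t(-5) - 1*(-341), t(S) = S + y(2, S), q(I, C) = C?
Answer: 696722/353 ≈ 1973.7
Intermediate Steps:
u(T) = -2 - 3*T
V(m, A) = 22 + A (V(m, A) = (A + 6*2) + (-2 - 3*(-4)) = (A + 12) + (-2 + 12) = (12 + A) + 10 = 22 + A)
y(M, Q) = 22 + Q
t(S) = 22 + 2*S (t(S) = S + (22 + S) = 22 + 2*S)
N(a, w) = 353 (N(a, w) = (22 + 2*(-5)) - 1*(-341) = (22 - 10) + 341 = 12 + 341 = 353)
696722/N(3, 356 - 1*(-228)) = 696722/353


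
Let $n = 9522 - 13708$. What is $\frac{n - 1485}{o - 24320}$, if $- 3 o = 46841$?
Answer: $\frac{17013}{119801} \approx 0.14201$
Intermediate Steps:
$o = - \frac{46841}{3}$ ($o = \left(- \frac{1}{3}\right) 46841 = - \frac{46841}{3} \approx -15614.0$)
$n = -4186$ ($n = 9522 - 13708 = -4186$)
$\frac{n - 1485}{o - 24320} = \frac{-4186 - 1485}{- \frac{46841}{3} - 24320} = - \frac{5671}{- \frac{46841}{3} - 24320} = - \frac{5671}{- \frac{119801}{3}} = \left(-5671\right) \left(- \frac{3}{119801}\right) = \frac{17013}{119801}$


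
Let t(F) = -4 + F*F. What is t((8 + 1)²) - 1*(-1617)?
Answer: 8174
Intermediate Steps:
t(F) = -4 + F²
t((8 + 1)²) - 1*(-1617) = (-4 + ((8 + 1)²)²) - 1*(-1617) = (-4 + (9²)²) + 1617 = (-4 + 81²) + 1617 = (-4 + 6561) + 1617 = 6557 + 1617 = 8174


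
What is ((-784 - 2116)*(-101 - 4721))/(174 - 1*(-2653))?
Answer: 13983800/2827 ≈ 4946.5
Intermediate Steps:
((-784 - 2116)*(-101 - 4721))/(174 - 1*(-2653)) = (-2900*(-4822))/(174 + 2653) = 13983800/2827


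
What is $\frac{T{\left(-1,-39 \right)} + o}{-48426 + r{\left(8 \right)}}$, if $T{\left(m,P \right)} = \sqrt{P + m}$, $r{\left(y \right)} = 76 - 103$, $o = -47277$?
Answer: $\frac{15759}{16151} - \frac{2 i \sqrt{10}}{48453} \approx 0.97573 - 0.00013053 i$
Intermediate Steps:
$r{\left(y \right)} = -27$
$\frac{T{\left(-1,-39 \right)} + o}{-48426 + r{\left(8 \right)}} = \frac{\sqrt{-39 - 1} - 47277}{-48426 - 27} = \frac{\sqrt{-40} - 47277}{-48453} = \left(2 i \sqrt{10} - 47277\right) \left(- \frac{1}{48453}\right) = \left(-47277 + 2 i \sqrt{10}\right) \left(- \frac{1}{48453}\right) = \frac{15759}{16151} - \frac{2 i \sqrt{10}}{48453}$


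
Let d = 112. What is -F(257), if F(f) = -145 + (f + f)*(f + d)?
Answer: -189521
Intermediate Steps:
F(f) = -145 + 2*f*(112 + f) (F(f) = -145 + (f + f)*(f + 112) = -145 + (2*f)*(112 + f) = -145 + 2*f*(112 + f))
-F(257) = -(-145 + 2*257² + 224*257) = -(-145 + 2*66049 + 57568) = -(-145 + 132098 + 57568) = -1*189521 = -189521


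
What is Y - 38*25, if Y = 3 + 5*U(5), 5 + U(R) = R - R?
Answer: -972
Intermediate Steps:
U(R) = -5 (U(R) = -5 + (R - R) = -5 + 0 = -5)
Y = -22 (Y = 3 + 5*(-5) = 3 - 25 = -22)
Y - 38*25 = -22 - 38*25 = -22 - 950 = -972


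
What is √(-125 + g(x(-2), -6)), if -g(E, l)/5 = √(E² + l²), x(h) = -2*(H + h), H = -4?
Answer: √(-125 - 30*√5) ≈ 13.859*I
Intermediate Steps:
x(h) = 8 - 2*h (x(h) = -2*(-4 + h) = 8 - 2*h)
g(E, l) = -5*√(E² + l²)
√(-125 + g(x(-2), -6)) = √(-125 - 5*√((8 - 2*(-2))² + (-6)²)) = √(-125 - 5*√((8 + 4)² + 36)) = √(-125 - 5*√(12² + 36)) = √(-125 - 5*√(144 + 36)) = √(-125 - 30*√5)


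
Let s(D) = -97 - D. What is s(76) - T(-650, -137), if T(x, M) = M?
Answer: -36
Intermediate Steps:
s(76) - T(-650, -137) = (-97 - 1*76) - 1*(-137) = (-97 - 76) + 137 = -173 + 137 = -36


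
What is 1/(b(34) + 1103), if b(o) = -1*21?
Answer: 1/1082 ≈ 0.00092421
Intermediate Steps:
b(o) = -21
1/(b(34) + 1103) = 1/(-21 + 1103) = 1/1082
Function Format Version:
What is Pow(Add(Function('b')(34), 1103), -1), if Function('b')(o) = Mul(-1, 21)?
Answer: Rational(1, 1082) ≈ 0.00092421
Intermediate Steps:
Function('b')(o) = -21
Pow(Add(Function('b')(34), 1103), -1) = Pow(Add(-21, 1103), -1) = Pow(1082, -1) = Rational(1, 1082)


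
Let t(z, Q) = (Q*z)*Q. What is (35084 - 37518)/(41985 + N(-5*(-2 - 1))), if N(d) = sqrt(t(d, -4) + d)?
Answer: -3406383/58757999 + 1217*sqrt(255)/881369985 ≈ -0.057951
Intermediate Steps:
t(z, Q) = z*Q**2
N(d) = sqrt(17)*sqrt(d) (N(d) = sqrt(d*(-4)**2 + d) = sqrt(d*16 + d) = sqrt(16*d + d) = sqrt(17*d) = sqrt(17)*sqrt(d))
(35084 - 37518)/(41985 + N(-5*(-2 - 1))) = (35084 - 37518)/(41985 + sqrt(17)*sqrt(-5*(-2 - 1))) = -2434/(41985 + sqrt(17)*sqrt(-5*(-3))) = -2434/(41985 + sqrt(17)*sqrt(15)) = -2434/(41985 + sqrt(255))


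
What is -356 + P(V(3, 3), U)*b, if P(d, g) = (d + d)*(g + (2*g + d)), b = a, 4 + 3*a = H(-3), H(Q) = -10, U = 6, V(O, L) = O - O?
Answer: -356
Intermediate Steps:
V(O, L) = 0
a = -14/3 (a = -4/3 + (1/3)*(-10) = -4/3 - 10/3 = -14/3 ≈ -4.6667)
b = -14/3 ≈ -4.6667
P(d, g) = 2*d*(d + 3*g) (P(d, g) = (2*d)*(g + (d + 2*g)) = (2*d)*(d + 3*g) = 2*d*(d + 3*g))
-356 + P(V(3, 3), U)*b = -356 + (2*0*(0 + 3*6))*(-14/3) = -356 + (2*0*(0 + 18))*(-14/3) = -356 + (2*0*18)*(-14/3) = -356 + 0*(-14/3) = -356 + 0 = -356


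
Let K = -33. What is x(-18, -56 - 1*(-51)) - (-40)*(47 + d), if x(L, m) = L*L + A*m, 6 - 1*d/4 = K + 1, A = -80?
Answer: 8684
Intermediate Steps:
d = 152 (d = 24 - 4*(-33 + 1) = 24 - 4*(-32) = 24 + 128 = 152)
x(L, m) = L² - 80*m (x(L, m) = L*L - 80*m = L² - 80*m)
x(-18, -56 - 1*(-51)) - (-40)*(47 + d) = ((-18)² - 80*(-56 - 1*(-51))) - (-40)*(47 + 152) = (324 - 80*(-56 + 51)) - (-40)*199 = (324 - 80*(-5)) - 1*(-7960) = (324 + 400) + 7960 = 724 + 7960 = 8684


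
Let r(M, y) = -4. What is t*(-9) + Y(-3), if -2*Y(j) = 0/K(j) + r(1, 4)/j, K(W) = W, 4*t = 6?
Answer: -85/6 ≈ -14.167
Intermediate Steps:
t = 3/2 (t = (¼)*6 = 3/2 ≈ 1.5000)
Y(j) = 2/j (Y(j) = -(0/j - 4/j)/2 = -(0 - 4/j)/2 = -(-2)/j = 2/j)
t*(-9) + Y(-3) = (3/2)*(-9) + 2/(-3) = -27/2 + 2*(-⅓) = -27/2 - ⅔ = -85/6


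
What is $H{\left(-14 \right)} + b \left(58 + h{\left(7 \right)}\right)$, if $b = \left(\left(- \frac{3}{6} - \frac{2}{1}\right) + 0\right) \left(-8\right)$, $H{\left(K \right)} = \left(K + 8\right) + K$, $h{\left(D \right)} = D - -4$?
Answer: $1360$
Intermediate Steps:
$h{\left(D \right)} = 4 + D$ ($h{\left(D \right)} = D + 4 = 4 + D$)
$H{\left(K \right)} = 8 + 2 K$ ($H{\left(K \right)} = \left(8 + K\right) + K = 8 + 2 K$)
$b = 20$ ($b = \left(\left(\left(-3\right) \frac{1}{6} - 2\right) + 0\right) \left(-8\right) = \left(\left(- \frac{1}{2} - 2\right) + 0\right) \left(-8\right) = \left(- \frac{5}{2} + 0\right) \left(-8\right) = \left(- \frac{5}{2}\right) \left(-8\right) = 20$)
$H{\left(-14 \right)} + b \left(58 + h{\left(7 \right)}\right) = \left(8 + 2 \left(-14\right)\right) + 20 \left(58 + \left(4 + 7\right)\right) = \left(8 - 28\right) + 20 \left(58 + 11\right) = -20 + 20 \cdot 69 = -20 + 1380 = 1360$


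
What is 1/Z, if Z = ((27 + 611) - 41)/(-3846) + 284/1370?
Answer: 878170/45729 ≈ 19.204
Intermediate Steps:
Z = 45729/878170 (Z = (638 - 41)*(-1/3846) + 284*(1/1370) = 597*(-1/3846) + 142/685 = -199/1282 + 142/685 = 45729/878170 ≈ 0.052073)
1/Z = 1/(45729/878170) = 878170/45729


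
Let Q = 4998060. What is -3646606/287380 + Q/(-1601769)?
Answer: -1212893821469/76719395870 ≈ -15.809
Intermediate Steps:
-3646606/287380 + Q/(-1601769) = -3646606/287380 + 4998060/(-1601769) = -3646606*1/287380 + 4998060*(-1/1601769) = -1823303/143690 - 1666020/533923 = -1212893821469/76719395870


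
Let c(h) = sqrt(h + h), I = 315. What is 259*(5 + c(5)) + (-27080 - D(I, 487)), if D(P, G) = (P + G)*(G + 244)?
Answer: -612047 + 259*sqrt(10) ≈ -6.1123e+5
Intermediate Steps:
c(h) = sqrt(2)*sqrt(h) (c(h) = sqrt(2*h) = sqrt(2)*sqrt(h))
D(P, G) = (244 + G)*(G + P) (D(P, G) = (G + P)*(244 + G) = (244 + G)*(G + P))
259*(5 + c(5)) + (-27080 - D(I, 487)) = 259*(5 + sqrt(2)*sqrt(5)) + (-27080 - (487**2 + 244*487 + 244*315 + 487*315)) = 259*(5 + sqrt(10)) + (-27080 - (237169 + 118828 + 76860 + 153405)) = (1295 + 259*sqrt(10)) + (-27080 - 1*586262) = (1295 + 259*sqrt(10)) + (-27080 - 586262) = (1295 + 259*sqrt(10)) - 613342 = -612047 + 259*sqrt(10)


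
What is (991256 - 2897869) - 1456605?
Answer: -3363218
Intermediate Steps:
(991256 - 2897869) - 1456605 = -1906613 - 1456605 = -3363218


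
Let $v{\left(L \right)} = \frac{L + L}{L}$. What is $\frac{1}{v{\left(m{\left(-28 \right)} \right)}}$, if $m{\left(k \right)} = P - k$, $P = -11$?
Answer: $\frac{1}{2} \approx 0.5$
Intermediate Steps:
$m{\left(k \right)} = -11 - k$
$v{\left(L \right)} = 2$ ($v{\left(L \right)} = \frac{2 L}{L} = 2$)
$\frac{1}{v{\left(m{\left(-28 \right)} \right)}} = \frac{1}{2}$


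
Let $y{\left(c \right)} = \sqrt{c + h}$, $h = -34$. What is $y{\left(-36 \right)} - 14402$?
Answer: $-14402 + i \sqrt{70} \approx -14402.0 + 8.3666 i$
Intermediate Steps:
$y{\left(c \right)} = \sqrt{-34 + c}$ ($y{\left(c \right)} = \sqrt{c - 34} = \sqrt{-34 + c}$)
$y{\left(-36 \right)} - 14402 = \sqrt{-34 - 36} - 14402 = \sqrt{-70} - 14402 = i \sqrt{70} - 14402 = -14402 + i \sqrt{70}$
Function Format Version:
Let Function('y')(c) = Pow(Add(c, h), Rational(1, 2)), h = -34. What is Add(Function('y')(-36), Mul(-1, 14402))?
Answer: Add(-14402, Mul(I, Pow(70, Rational(1, 2)))) ≈ Add(-14402., Mul(8.3666, I))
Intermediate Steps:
Function('y')(c) = Pow(Add(-34, c), Rational(1, 2)) (Function('y')(c) = Pow(Add(c, -34), Rational(1, 2)) = Pow(Add(-34, c), Rational(1, 2)))
Add(Function('y')(-36), Mul(-1, 14402)) = Add(Pow(Add(-34, -36), Rational(1, 2)), Mul(-1, 14402)) = Add(Pow(-70, Rational(1, 2)), -14402) = Add(Mul(I, Pow(70, Rational(1, 2))), -14402) = Add(-14402, Mul(I, Pow(70, Rational(1, 2))))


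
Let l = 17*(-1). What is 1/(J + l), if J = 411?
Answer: 1/394 ≈ 0.0025381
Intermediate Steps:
l = -17
1/(J + l) = 1/(411 - 17) = 1/394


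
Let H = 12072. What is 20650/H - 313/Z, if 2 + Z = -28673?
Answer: 297958643/173082300 ≈ 1.7215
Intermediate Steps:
Z = -28675 (Z = -2 - 28673 = -28675)
20650/H - 313/Z = 20650/12072 - 313/(-28675) = 20650*(1/12072) - 313*(-1/28675) = 10325/6036 + 313/28675 = 297958643/173082300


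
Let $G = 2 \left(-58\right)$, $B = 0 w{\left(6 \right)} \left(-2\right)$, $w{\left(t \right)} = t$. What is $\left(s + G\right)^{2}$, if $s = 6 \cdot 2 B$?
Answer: $13456$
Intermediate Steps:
$B = 0$ ($B = 0 \cdot 6 \left(-2\right) = 0 \left(-2\right) = 0$)
$s = 0$ ($s = 6 \cdot 2 \cdot 0 = 12 \cdot 0 = 0$)
$G = -116$
$\left(s + G\right)^{2} = \left(0 - 116\right)^{2} = \left(-116\right)^{2} = 13456$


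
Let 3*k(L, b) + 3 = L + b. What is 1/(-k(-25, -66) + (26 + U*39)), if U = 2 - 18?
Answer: -3/1700 ≈ -0.0017647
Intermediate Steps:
k(L, b) = -1 + L/3 + b/3 (k(L, b) = -1 + (L + b)/3 = -1 + (L/3 + b/3) = -1 + L/3 + b/3)
U = -16
1/(-k(-25, -66) + (26 + U*39)) = 1/(-(-1 + (⅓)*(-25) + (⅓)*(-66)) + (26 - 16*39)) = 1/(-(-1 - 25/3 - 22) + (26 - 624)) = 1/(-1*(-94/3) - 598) = 1/(94/3 - 598) = 1/(-1700/3) = -3/1700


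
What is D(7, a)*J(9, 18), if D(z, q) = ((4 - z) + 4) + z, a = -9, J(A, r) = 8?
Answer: 64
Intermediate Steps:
D(z, q) = 8 (D(z, q) = (8 - z) + z = 8)
D(7, a)*J(9, 18) = 8*8 = 64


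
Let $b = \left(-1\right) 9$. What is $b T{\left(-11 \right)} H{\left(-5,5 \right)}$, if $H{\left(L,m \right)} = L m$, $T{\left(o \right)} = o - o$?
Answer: $0$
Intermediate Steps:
$T{\left(o \right)} = 0$
$b = -9$
$b T{\left(-11 \right)} H{\left(-5,5 \right)} = \left(-9\right) 0 \left(\left(-5\right) 5\right) = 0 \left(-25\right) = 0$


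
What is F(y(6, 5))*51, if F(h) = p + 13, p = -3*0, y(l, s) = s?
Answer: 663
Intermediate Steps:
p = 0
F(h) = 13 (F(h) = 0 + 13 = 13)
F(y(6, 5))*51 = 13*51 = 663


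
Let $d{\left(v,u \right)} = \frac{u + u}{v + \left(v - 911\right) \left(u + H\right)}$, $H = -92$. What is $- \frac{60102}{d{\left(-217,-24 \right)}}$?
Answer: $\frac{1308530727}{8} \approx 1.6357 \cdot 10^{8}$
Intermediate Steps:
$d{\left(v,u \right)} = \frac{2 u}{v + \left(-911 + v\right) \left(-92 + u\right)}$ ($d{\left(v,u \right)} = \frac{u + u}{v + \left(v - 911\right) \left(u - 92\right)} = \frac{2 u}{v + \left(-911 + v\right) \left(-92 + u\right)}$)
$- \frac{60102}{d{\left(-217,-24 \right)}} = - \frac{60102}{2 \left(-24\right) \frac{1}{83812 - -21864 - -19747 - -5208}} = - \frac{60102}{2 \left(-24\right) \frac{1}{83812 + 21864 + 19747 + 5208}} = - \frac{60102}{2 \left(-24\right) \frac{1}{130631}} = - \frac{60102}{- \frac{48}{130631}} = \left(-60102\right) \left(- \frac{130631}{48}\right) = \frac{1308530727}{8}$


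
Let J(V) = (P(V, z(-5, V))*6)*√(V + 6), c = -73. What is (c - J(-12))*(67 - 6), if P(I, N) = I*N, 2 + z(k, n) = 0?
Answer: -4453 - 8784*I*√6 ≈ -4453.0 - 21516.0*I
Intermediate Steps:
z(k, n) = -2 (z(k, n) = -2 + 0 = -2)
J(V) = -12*V*√(6 + V) (J(V) = ((V*(-2))*6)*√(V + 6) = (-2*V*6)*√(6 + V) = (-12*V)*√(6 + V) = -12*V*√(6 + V))
(c - J(-12))*(67 - 6) = (-73 - (-12)*(-12)*√(6 - 12))*(67 - 6) = (-73 - (-12)*(-12)*√(-6))*61 = (-73 - (-12)*(-12)*I*√6)*61 = (-73 - 144*I*√6)*61 = -4453 - 8784*I*√6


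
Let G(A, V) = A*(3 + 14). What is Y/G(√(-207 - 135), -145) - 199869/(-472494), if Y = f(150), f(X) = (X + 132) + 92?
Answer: 66623/157498 - 11*I*√38/57 ≈ 0.42301 - 1.1896*I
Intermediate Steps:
G(A, V) = 17*A (G(A, V) = A*17 = 17*A)
f(X) = 224 + X (f(X) = (132 + X) + 92 = 224 + X)
Y = 374 (Y = 224 + 150 = 374)
Y/G(√(-207 - 135), -145) - 199869/(-472494) = 374/((17*√(-207 - 135))) - 199869/(-472494) = 374/((17*√(-342))) - 199869*(-1/472494) = 374/((17*(3*I*√38))) + 66623/157498 = 374/((51*I*√38)) + 66623/157498 = 374*(-I*√38/1938) + 66623/157498 = -11*I*√38/57 + 66623/157498 = 66623/157498 - 11*I*√38/57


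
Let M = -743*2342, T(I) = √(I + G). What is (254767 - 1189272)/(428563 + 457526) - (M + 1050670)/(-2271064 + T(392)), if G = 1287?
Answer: -6207322811389994041/4570209315829909113 - 689436*√1679/5157731690417 ≈ -1.3582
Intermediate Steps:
T(I) = √(1287 + I) (T(I) = √(I + 1287) = √(1287 + I))
M = -1740106
(254767 - 1189272)/(428563 + 457526) - (M + 1050670)/(-2271064 + T(392)) = (254767 - 1189272)/(428563 + 457526) - (-1740106 + 1050670)/(-2271064 + √(1287 + 392)) = -934505/886089 - (-689436)/(-2271064 + √1679) = -934505*1/886089 + 689436/(-2271064 + √1679) = -934505/886089 + 689436/(-2271064 + √1679)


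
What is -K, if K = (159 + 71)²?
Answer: -52900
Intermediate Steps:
K = 52900 (K = 230² = 52900)
-K = -1*52900 = -52900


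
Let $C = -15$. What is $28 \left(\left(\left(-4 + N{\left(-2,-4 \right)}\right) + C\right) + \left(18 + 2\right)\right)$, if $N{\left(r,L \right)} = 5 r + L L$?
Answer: $196$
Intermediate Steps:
$N{\left(r,L \right)} = L^{2} + 5 r$ ($N{\left(r,L \right)} = 5 r + L^{2} = L^{2} + 5 r$)
$28 \left(\left(\left(-4 + N{\left(-2,-4 \right)}\right) + C\right) + \left(18 + 2\right)\right) = 28 \left(\left(\left(-4 + \left(\left(-4\right)^{2} + 5 \left(-2\right)\right)\right) - 15\right) + \left(18 + 2\right)\right) = 28 \left(\left(\left(-4 + \left(16 - 10\right)\right) - 15\right) + 20\right) = 28 \left(\left(\left(-4 + 6\right) - 15\right) + 20\right) = 28 \left(\left(2 - 15\right) + 20\right) = 28 \left(-13 + 20\right) = 28 \cdot 7 = 196$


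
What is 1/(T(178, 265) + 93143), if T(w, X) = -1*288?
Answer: 1/92855 ≈ 1.0769e-5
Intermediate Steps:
T(w, X) = -288
1/(T(178, 265) + 93143) = 1/(-288 + 93143) = 1/92855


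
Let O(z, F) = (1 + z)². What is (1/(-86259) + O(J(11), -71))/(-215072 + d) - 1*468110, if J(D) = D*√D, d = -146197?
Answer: -14587572862218797/31162702671 - 22*√11/361269 ≈ -4.6811e+5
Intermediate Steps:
J(D) = D^(3/2)
(1/(-86259) + O(J(11), -71))/(-215072 + d) - 1*468110 = (1/(-86259) + (1 + 11^(3/2))²)/(-215072 - 146197) - 1*468110 = (-1/86259 + (1 + 11*√11)²)/(-361269) - 468110 = (-1/86259 + (1 + 11*√11)²)*(-1/361269) - 468110 = (1/31162702671 - (1 + 11*√11)²/361269) - 468110 = -14587572747321809/31162702671 - (1 + 11*√11)²/361269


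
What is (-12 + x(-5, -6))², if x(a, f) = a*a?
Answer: 169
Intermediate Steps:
x(a, f) = a²
(-12 + x(-5, -6))² = (-12 + (-5)²)² = (-12 + 25)² = 13² = 169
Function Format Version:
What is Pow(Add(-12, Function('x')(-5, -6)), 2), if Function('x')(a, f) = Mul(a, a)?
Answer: 169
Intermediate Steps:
Function('x')(a, f) = Pow(a, 2)
Pow(Add(-12, Function('x')(-5, -6)), 2) = Pow(Add(-12, Pow(-5, 2)), 2) = Pow(Add(-12, 25), 2) = Pow(13, 2) = 169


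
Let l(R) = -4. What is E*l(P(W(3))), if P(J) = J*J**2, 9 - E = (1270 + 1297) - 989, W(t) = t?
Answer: 6276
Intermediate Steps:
E = -1569 (E = 9 - ((1270 + 1297) - 989) = 9 - (2567 - 989) = 9 - 1*1578 = 9 - 1578 = -1569)
P(J) = J**3
E*l(P(W(3))) = -1569*(-4) = 6276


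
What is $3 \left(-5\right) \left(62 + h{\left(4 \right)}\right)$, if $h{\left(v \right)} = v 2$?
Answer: $-1050$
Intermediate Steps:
$h{\left(v \right)} = 2 v$
$3 \left(-5\right) \left(62 + h{\left(4 \right)}\right) = 3 \left(-5\right) \left(62 + 2 \cdot 4\right) = - 15 \left(62 + 8\right) = \left(-15\right) 70 = -1050$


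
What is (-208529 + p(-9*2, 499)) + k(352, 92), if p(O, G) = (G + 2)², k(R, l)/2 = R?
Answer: 43176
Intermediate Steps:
k(R, l) = 2*R
p(O, G) = (2 + G)²
(-208529 + p(-9*2, 499)) + k(352, 92) = (-208529 + (2 + 499)²) + 2*352 = (-208529 + 501²) + 704 = (-208529 + 251001) + 704 = 42472 + 704 = 43176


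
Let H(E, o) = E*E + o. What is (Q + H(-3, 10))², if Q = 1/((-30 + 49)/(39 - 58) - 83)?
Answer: 2544025/7056 ≈ 360.55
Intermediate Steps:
H(E, o) = o + E² (H(E, o) = E² + o = o + E²)
Q = -1/84 (Q = 1/(19/(-19) - 83) = 1/(19*(-1/19) - 83) = 1/(-1 - 83) = 1/(-84) = -1/84 ≈ -0.011905)
(Q + H(-3, 10))² = (-1/84 + (10 + (-3)²))² = (-1/84 + (10 + 9))² = (-1/84 + 19)² = (1595/84)² = 2544025/7056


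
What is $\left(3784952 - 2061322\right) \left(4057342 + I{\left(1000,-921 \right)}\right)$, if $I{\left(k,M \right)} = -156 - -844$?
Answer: $6994542248900$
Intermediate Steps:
$I{\left(k,M \right)} = 688$ ($I{\left(k,M \right)} = -156 + 844 = 688$)
$\left(3784952 - 2061322\right) \left(4057342 + I{\left(1000,-921 \right)}\right) = \left(3784952 - 2061322\right) \left(4057342 + 688\right) = 1723630 \cdot 4058030 = 6994542248900$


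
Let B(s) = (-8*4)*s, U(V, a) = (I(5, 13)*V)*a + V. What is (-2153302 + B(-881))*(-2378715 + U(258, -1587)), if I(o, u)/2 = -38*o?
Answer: -325590277087530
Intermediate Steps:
I(o, u) = -76*o (I(o, u) = 2*(-38*o) = -76*o)
U(V, a) = V - 380*V*a (U(V, a) = ((-76*5)*V)*a + V = (-380*V)*a + V = -380*V*a + V = V - 380*V*a)
B(s) = -32*s
(-2153302 + B(-881))*(-2378715 + U(258, -1587)) = (-2153302 - 32*(-881))*(-2378715 + 258*(1 - 380*(-1587))) = (-2153302 + 28192)*(-2378715 + 258*(1 + 603060)) = -2125110*(-2378715 + 258*603061) = -2125110*(-2378715 + 155589738) = -2125110*153211023 = -325590277087530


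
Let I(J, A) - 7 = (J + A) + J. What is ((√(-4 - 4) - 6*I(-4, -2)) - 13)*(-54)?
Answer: -270 - 108*I*√2 ≈ -270.0 - 152.74*I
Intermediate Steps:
I(J, A) = 7 + A + 2*J (I(J, A) = 7 + ((J + A) + J) = 7 + ((A + J) + J) = 7 + (A + 2*J) = 7 + A + 2*J)
((√(-4 - 4) - 6*I(-4, -2)) - 13)*(-54) = ((√(-4 - 4) - 6*(7 - 2 + 2*(-4))) - 13)*(-54) = ((√(-8) - 6*(7 - 2 - 8)) - 13)*(-54) = ((2*I*√2 - 6*(-3)) - 13)*(-54) = ((2*I*√2 + 18) - 13)*(-54) = ((18 + 2*I*√2) - 13)*(-54) = (5 + 2*I*√2)*(-54) = -270 - 108*I*√2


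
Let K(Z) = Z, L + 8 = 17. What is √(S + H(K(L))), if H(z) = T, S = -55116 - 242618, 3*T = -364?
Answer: I*√2680698/3 ≈ 545.76*I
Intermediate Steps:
L = 9 (L = -8 + 17 = 9)
T = -364/3 (T = (⅓)*(-364) = -364/3 ≈ -121.33)
S = -297734
H(z) = -364/3
√(S + H(K(L))) = √(-297734 - 364/3) = √(-893566/3) = I*√2680698/3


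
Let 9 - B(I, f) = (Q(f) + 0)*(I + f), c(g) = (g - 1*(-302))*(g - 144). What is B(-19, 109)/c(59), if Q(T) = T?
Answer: 9801/30685 ≈ 0.31941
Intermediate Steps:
c(g) = (-144 + g)*(302 + g) (c(g) = (g + 302)*(-144 + g) = (302 + g)*(-144 + g) = (-144 + g)*(302 + g))
B(I, f) = 9 - f*(I + f) (B(I, f) = 9 - (f + 0)*(I + f) = 9 - f*(I + f))
B(-19, 109)/c(59) = (9 - 1*109² - 1*(-19)*109)/(-43488 + 59² + 158*59) = (9 - 1*11881 + 2071)/(-43488 + 3481 + 9322) = (9 - 11881 + 2071)/(-30685) = -9801*(-1/30685) = 9801/30685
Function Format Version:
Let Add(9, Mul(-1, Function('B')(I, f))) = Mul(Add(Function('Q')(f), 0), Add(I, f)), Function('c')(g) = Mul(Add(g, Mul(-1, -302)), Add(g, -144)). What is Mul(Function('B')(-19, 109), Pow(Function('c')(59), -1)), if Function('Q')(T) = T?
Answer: Rational(9801, 30685) ≈ 0.31941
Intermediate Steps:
Function('c')(g) = Mul(Add(-144, g), Add(302, g)) (Function('c')(g) = Mul(Add(g, 302), Add(-144, g)) = Mul(Add(302, g), Add(-144, g)) = Mul(Add(-144, g), Add(302, g)))
Function('B')(I, f) = Add(9, Mul(-1, f, Add(I, f))) (Function('B')(I, f) = Add(9, Mul(-1, Mul(Add(f, 0), Add(I, f)))) = Add(9, Mul(-1, Mul(f, Add(I, f)))) = Add(9, Mul(-1, f, Add(I, f))))
Mul(Function('B')(-19, 109), Pow(Function('c')(59), -1)) = Mul(Add(9, Mul(-1, Pow(109, 2)), Mul(-1, -19, 109)), Pow(Add(-43488, Pow(59, 2), Mul(158, 59)), -1)) = Mul(Add(9, Mul(-1, 11881), 2071), Pow(Add(-43488, 3481, 9322), -1)) = Mul(Add(9, -11881, 2071), Pow(-30685, -1)) = Mul(-9801, Rational(-1, 30685)) = Rational(9801, 30685)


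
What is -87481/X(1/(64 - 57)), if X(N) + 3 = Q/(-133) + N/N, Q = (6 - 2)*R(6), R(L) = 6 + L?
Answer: 11634973/314 ≈ 37054.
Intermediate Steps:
Q = 48 (Q = (6 - 2)*(6 + 6) = 4*12 = 48)
X(N) = -314/133 (X(N) = -3 + (48/(-133) + N/N) = -3 + (48*(-1/133) + 1) = -3 + (-48/133 + 1) = -3 + 85/133 = -314/133)
-87481/X(1/(64 - 57)) = -87481/(-314/133) = -87481*(-133/314) = 11634973/314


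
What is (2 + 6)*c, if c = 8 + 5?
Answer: 104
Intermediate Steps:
c = 13
(2 + 6)*c = (2 + 6)*13 = 8*13 = 104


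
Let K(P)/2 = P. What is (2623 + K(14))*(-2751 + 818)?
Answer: -5124383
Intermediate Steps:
K(P) = 2*P
(2623 + K(14))*(-2751 + 818) = (2623 + 2*14)*(-2751 + 818) = (2623 + 28)*(-1933) = 2651*(-1933) = -5124383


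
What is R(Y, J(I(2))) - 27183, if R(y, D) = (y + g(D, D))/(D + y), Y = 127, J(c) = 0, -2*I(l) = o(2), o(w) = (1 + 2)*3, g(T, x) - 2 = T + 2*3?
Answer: -3452106/127 ≈ -27182.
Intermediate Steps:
g(T, x) = 8 + T (g(T, x) = 2 + (T + 2*3) = 2 + (T + 6) = 2 + (6 + T) = 8 + T)
o(w) = 9 (o(w) = 3*3 = 9)
I(l) = -9/2 (I(l) = -1/2*9 = -9/2)
R(y, D) = (8 + D + y)/(D + y) (R(y, D) = (y + (8 + D))/(D + y) = (8 + D + y)/(D + y))
R(Y, J(I(2))) - 27183 = (8 + 0 + 127)/(0 + 127) - 27183 = 135/127 - 27183 = -3452106/127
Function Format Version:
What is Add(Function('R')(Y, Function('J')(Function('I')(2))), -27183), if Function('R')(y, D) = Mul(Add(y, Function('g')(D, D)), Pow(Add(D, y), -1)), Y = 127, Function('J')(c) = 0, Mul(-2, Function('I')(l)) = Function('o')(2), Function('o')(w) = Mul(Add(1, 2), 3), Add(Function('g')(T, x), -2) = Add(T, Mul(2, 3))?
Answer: Rational(-3452106, 127) ≈ -27182.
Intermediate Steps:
Function('g')(T, x) = Add(8, T) (Function('g')(T, x) = Add(2, Add(T, Mul(2, 3))) = Add(2, Add(T, 6)) = Add(2, Add(6, T)) = Add(8, T))
Function('o')(w) = 9 (Function('o')(w) = Mul(3, 3) = 9)
Function('I')(l) = Rational(-9, 2) (Function('I')(l) = Mul(Rational(-1, 2), 9) = Rational(-9, 2))
Function('R')(y, D) = Mul(Pow(Add(D, y), -1), Add(8, D, y)) (Function('R')(y, D) = Mul(Add(y, Add(8, D)), Pow(Add(D, y), -1)) = Mul(Add(8, D, y), Pow(Add(D, y), -1)) = Mul(Pow(Add(D, y), -1), Add(8, D, y)))
Add(Function('R')(Y, Function('J')(Function('I')(2))), -27183) = Add(Mul(Pow(Add(0, 127), -1), Add(8, 0, 127)), -27183) = Add(Mul(Pow(127, -1), 135), -27183) = Add(Mul(Rational(1, 127), 135), -27183) = Add(Rational(135, 127), -27183) = Rational(-3452106, 127)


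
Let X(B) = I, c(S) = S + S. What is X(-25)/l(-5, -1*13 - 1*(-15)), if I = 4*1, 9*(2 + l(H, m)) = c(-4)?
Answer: -18/13 ≈ -1.3846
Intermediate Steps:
c(S) = 2*S
l(H, m) = -26/9 (l(H, m) = -2 + (2*(-4))/9 = -2 + (1/9)*(-8) = -2 - 8/9 = -26/9)
I = 4
X(B) = 4
X(-25)/l(-5, -1*13 - 1*(-15)) = 4/(-26/9) = 4*(-9/26) = -18/13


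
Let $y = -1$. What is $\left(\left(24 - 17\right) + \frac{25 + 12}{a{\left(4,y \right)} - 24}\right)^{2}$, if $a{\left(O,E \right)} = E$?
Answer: $\frac{19044}{625} \approx 30.47$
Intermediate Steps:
$\left(\left(24 - 17\right) + \frac{25 + 12}{a{\left(4,y \right)} - 24}\right)^{2} = \left(\left(24 - 17\right) + \frac{25 + 12}{-1 - 24}\right)^{2} = \left(7 + \frac{37}{-25}\right)^{2} = \left(7 + 37 \left(- \frac{1}{25}\right)\right)^{2} = \left(7 - \frac{37}{25}\right)^{2} = \left(\frac{138}{25}\right)^{2} = \frac{19044}{625}$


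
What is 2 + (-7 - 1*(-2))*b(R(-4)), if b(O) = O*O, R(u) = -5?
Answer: -123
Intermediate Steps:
b(O) = O²
2 + (-7 - 1*(-2))*b(R(-4)) = 2 + (-7 - 1*(-2))*(-5)² = 2 + (-7 + 2)*25 = 2 - 5*25 = 2 - 125 = -123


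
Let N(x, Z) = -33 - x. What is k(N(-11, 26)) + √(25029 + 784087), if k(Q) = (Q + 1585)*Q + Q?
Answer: -34408 + 2*√202279 ≈ -33509.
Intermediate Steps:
k(Q) = Q + Q*(1585 + Q) (k(Q) = (1585 + Q)*Q + Q = Q*(1585 + Q) + Q = Q + Q*(1585 + Q))
k(N(-11, 26)) + √(25029 + 784087) = (-33 - 1*(-11))*(1586 + (-33 - 1*(-11))) + √(25029 + 784087) = (-33 + 11)*(1586 + (-33 + 11)) + √809116 = -22*(1586 - 22) + 2*√202279 = -22*1564 + 2*√202279 = -34408 + 2*√202279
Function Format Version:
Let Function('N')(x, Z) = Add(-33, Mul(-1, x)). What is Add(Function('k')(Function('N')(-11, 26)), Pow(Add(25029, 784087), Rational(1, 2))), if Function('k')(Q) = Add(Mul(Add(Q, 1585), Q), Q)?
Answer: Add(-34408, Mul(2, Pow(202279, Rational(1, 2)))) ≈ -33509.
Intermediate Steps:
Function('k')(Q) = Add(Q, Mul(Q, Add(1585, Q))) (Function('k')(Q) = Add(Mul(Add(1585, Q), Q), Q) = Add(Mul(Q, Add(1585, Q)), Q) = Add(Q, Mul(Q, Add(1585, Q))))
Add(Function('k')(Function('N')(-11, 26)), Pow(Add(25029, 784087), Rational(1, 2))) = Add(Mul(Add(-33, Mul(-1, -11)), Add(1586, Add(-33, Mul(-1, -11)))), Pow(Add(25029, 784087), Rational(1, 2))) = Add(Mul(Add(-33, 11), Add(1586, Add(-33, 11))), Pow(809116, Rational(1, 2))) = Add(Mul(-22, Add(1586, -22)), Mul(2, Pow(202279, Rational(1, 2)))) = Add(Mul(-22, 1564), Mul(2, Pow(202279, Rational(1, 2)))) = Add(-34408, Mul(2, Pow(202279, Rational(1, 2))))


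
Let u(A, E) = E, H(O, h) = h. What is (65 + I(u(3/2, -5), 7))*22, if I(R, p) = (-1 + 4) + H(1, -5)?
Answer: 1386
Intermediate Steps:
I(R, p) = -2 (I(R, p) = (-1 + 4) - 5 = 3 - 5 = -2)
(65 + I(u(3/2, -5), 7))*22 = (65 - 2)*22 = 63*22 = 1386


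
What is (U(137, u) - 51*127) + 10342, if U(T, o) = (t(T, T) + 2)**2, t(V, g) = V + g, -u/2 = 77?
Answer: 80041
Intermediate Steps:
u = -154 (u = -2*77 = -154)
U(T, o) = (2 + 2*T)**2 (U(T, o) = ((T + T) + 2)**2 = (2*T + 2)**2 = (2 + 2*T)**2)
(U(137, u) - 51*127) + 10342 = (4*(1 + 137)**2 - 51*127) + 10342 = (4*138**2 - 6477) + 10342 = (4*19044 - 6477) + 10342 = (76176 - 6477) + 10342 = 69699 + 10342 = 80041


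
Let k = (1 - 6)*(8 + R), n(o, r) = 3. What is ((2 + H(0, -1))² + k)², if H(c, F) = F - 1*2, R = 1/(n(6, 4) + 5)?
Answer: 100489/64 ≈ 1570.1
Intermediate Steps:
R = ⅛ (R = 1/(3 + 5) = 1/8 = ⅛ ≈ 0.12500)
H(c, F) = -2 + F (H(c, F) = F - 2 = -2 + F)
k = -325/8 (k = (1 - 6)*(8 + ⅛) = -5*65/8 = -325/8 ≈ -40.625)
((2 + H(0, -1))² + k)² = ((2 + (-2 - 1))² - 325/8)² = ((2 - 3)² - 325/8)² = ((-1)² - 325/8)² = (1 - 325/8)² = (-317/8)² = 100489/64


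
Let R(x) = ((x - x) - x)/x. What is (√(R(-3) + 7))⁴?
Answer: 36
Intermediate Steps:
R(x) = -1 (R(x) = (0 - x)/x = (-x)/x = -1)
(√(R(-3) + 7))⁴ = (√(-1 + 7))⁴ = (√6)⁴ = 36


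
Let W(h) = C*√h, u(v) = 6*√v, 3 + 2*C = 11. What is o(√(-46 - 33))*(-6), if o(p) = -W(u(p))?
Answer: 24*(-79)^(⅛)*√6 ≈ 93.779 + 38.845*I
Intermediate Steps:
C = 4 (C = -3/2 + (½)*11 = -3/2 + 11/2 = 4)
W(h) = 4*√h
o(p) = -4*√6*p^(¼) (o(p) = -4*√(6*√p) = -4*√6*p^(¼))
o(√(-46 - 33))*(-6) = -4*√6*(√(-46 - 33))^(¼)*(-6) = -4*√6*(√(-79))^(¼)*(-6) = -4*√6*(I*√79)^(¼)*(-6) = -4*√6*79^(⅛)*I^(¼)*(-6) = 24*√6*79^(⅛)*I^(¼)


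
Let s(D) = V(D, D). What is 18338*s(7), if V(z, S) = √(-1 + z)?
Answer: 18338*√6 ≈ 44919.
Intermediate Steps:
s(D) = √(-1 + D)
18338*s(7) = 18338*√(-1 + 7) = 18338*√6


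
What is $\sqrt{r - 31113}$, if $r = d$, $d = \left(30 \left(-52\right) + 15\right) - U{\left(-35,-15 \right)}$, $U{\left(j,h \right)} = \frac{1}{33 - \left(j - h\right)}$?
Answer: $\frac{5 i \sqrt{3669455}}{53} \approx 180.72 i$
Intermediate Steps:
$U{\left(j,h \right)} = \frac{1}{33 + h - j}$ ($U{\left(j,h \right)} = \frac{1}{33 + \left(h - j\right)} = \frac{1}{33 + h - j}$)
$d = - \frac{81886}{53}$ ($d = \left(30 \left(-52\right) + 15\right) - \frac{1}{33 - 15 - -35} = \left(-1560 + 15\right) - \frac{1}{33 - 15 + 35} = -1545 - \frac{1}{53} = - \frac{81886}{53} \approx -1545.0$)
$r = - \frac{81886}{53} \approx -1545.0$
$\sqrt{r - 31113} = \sqrt{- \frac{81886}{53} - 31113} = \sqrt{- \frac{1730875}{53}} = \frac{5 i \sqrt{3669455}}{53}$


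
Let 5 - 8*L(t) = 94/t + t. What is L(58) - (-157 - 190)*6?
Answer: 60180/29 ≈ 2075.2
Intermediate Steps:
L(t) = 5/8 - 47/(4*t) - t/8 (L(t) = 5/8 - (94/t + t)/8 = 5/8 - (t + 94/t)/8 = 5/8 + (-47/(4*t) - t/8) = 5/8 - 47/(4*t) - t/8)
L(58) - (-157 - 190)*6 = (1/8)*(-94 - 1*58*(-5 + 58))/58 - (-157 - 190)*6 = (1/8)*(1/58)*(-94 - 1*58*53) - (-347)*6 = (1/8)*(1/58)*(-94 - 3074) - 1*(-2082) = (1/8)*(1/58)*(-3168) + 2082 = -198/29 + 2082 = 60180/29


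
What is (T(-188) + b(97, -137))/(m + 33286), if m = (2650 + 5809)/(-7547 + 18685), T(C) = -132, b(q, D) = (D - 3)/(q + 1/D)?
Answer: -2468732131/615812306747 ≈ -0.0040089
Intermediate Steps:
b(q, D) = (-3 + D)/(q + 1/D)
m = 8459/11138 ≈ 0.75947
(T(-188) + b(97, -137))/(m + 33286) = (-132 - 137*(-3 - 137)/(1 - 137*97))/(8459/11138 + 33286) = (-132 - 137*(-140)/(1 - 13289))/(370747927/11138) = (-132 - 137*(-140)/(-13288))*(11138/370747927) = (-132 - 137*(-1/13288)*(-140))*(11138/370747927) = (-132 - 4795/3322)*(11138/370747927) = -443299/3322*11138/370747927 = -2468732131/615812306747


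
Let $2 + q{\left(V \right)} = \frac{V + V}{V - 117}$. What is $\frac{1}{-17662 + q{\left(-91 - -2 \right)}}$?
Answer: $- \frac{103}{1819303} \approx -5.6615 \cdot 10^{-5}$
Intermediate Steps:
$q{\left(V \right)} = -2 + \frac{2 V}{-117 + V}$ ($q{\left(V \right)} = -2 + \frac{V + V}{V - 117} = -2 + \frac{2 V}{-117 + V}$)
$\frac{1}{-17662 + q{\left(-91 - -2 \right)}} = \frac{1}{-17662 + \frac{234}{-117 - 89}} = \frac{1}{-17662 + \frac{234}{-206}} = \frac{1}{-17662 + 234 \left(- \frac{1}{206}\right)} = \frac{1}{-17662 - \frac{117}{103}} = \frac{1}{- \frac{1819303}{103}} = - \frac{103}{1819303}$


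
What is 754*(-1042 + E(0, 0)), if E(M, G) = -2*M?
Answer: -785668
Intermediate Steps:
754*(-1042 + E(0, 0)) = 754*(-1042 - 2*0) = 754*(-1042 + 0) = 754*(-1042) = -785668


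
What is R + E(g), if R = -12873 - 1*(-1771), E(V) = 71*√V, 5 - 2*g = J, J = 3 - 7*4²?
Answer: -11102 + 71*√57 ≈ -10566.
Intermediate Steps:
J = -109 (J = 3 - 7*16 = 3 - 112 = -109)
g = 57 (g = 5/2 - ½*(-109) = 5/2 + 109/2 = 57)
R = -11102 (R = -12873 + 1771 = -11102)
R + E(g) = -11102 + 71*√57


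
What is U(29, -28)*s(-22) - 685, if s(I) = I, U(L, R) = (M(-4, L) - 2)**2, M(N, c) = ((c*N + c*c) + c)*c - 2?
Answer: -10514835653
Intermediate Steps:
M(N, c) = -2 + c*(c + c**2 + N*c) (M(N, c) = ((N*c + c**2) + c)*c - 2 = ((c**2 + N*c) + c)*c - 2 = (c + c**2 + N*c)*c - 2 = c*(c + c**2 + N*c) - 2 = -2 + c*(c + c**2 + N*c))
U(L, R) = (-4 + L**3 - 3*L**2)**2 (U(L, R) = ((-2 + L**2 + L**3 - 4*L**2) - 2)**2 = ((-2 + L**3 - 3*L**2) - 2)**2 = (-4 + L**3 - 3*L**2)**2)
U(29, -28)*s(-22) - 685 = (4 - 1*29**3 + 3*29**2)**2*(-22) - 685 = (4 - 1*24389 + 3*841)**2*(-22) - 685 = (4 - 24389 + 2523)**2*(-22) - 685 = (-21862)**2*(-22) - 685 = 477947044*(-22) - 685 = -10514834968 - 685 = -10514835653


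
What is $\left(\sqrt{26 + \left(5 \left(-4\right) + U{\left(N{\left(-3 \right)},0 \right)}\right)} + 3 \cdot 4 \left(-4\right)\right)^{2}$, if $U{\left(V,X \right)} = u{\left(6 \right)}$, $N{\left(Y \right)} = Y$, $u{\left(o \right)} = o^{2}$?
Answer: $\left(48 - \sqrt{42}\right)^{2} \approx 1723.8$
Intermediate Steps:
$U{\left(V,X \right)} = 36$ ($U{\left(V,X \right)} = 6^{2} = 36$)
$\left(\sqrt{26 + \left(5 \left(-4\right) + U{\left(N{\left(-3 \right)},0 \right)}\right)} + 3 \cdot 4 \left(-4\right)\right)^{2} = \left(\sqrt{26 + \left(5 \left(-4\right) + 36\right)} + 3 \cdot 4 \left(-4\right)\right)^{2} = \left(\sqrt{26 + \left(-20 + 36\right)} + 12 \left(-4\right)\right)^{2} = \left(\sqrt{26 + 16} - 48\right)^{2} = \left(\sqrt{42} - 48\right)^{2} = \left(-48 + \sqrt{42}\right)^{2}$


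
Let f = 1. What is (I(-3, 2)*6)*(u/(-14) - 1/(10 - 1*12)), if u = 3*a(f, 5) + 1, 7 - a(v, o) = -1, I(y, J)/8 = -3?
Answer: 1296/7 ≈ 185.14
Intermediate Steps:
I(y, J) = -24 (I(y, J) = 8*(-3) = -24)
a(v, o) = 8 (a(v, o) = 7 - 1*(-1) = 7 + 1 = 8)
u = 25 (u = 3*8 + 1 = 24 + 1 = 25)
(I(-3, 2)*6)*(u/(-14) - 1/(10 - 1*12)) = (-24*6)*(25/(-14) - 1/(10 - 1*12)) = -144*(25*(-1/14) - 1/(10 - 12)) = -144*(-25/14 - 1/(-2)) = -144*(-25/14 - 1*(-1/2)) = -144*(-25/14 + 1/2) = -144*(-9/7) = 1296/7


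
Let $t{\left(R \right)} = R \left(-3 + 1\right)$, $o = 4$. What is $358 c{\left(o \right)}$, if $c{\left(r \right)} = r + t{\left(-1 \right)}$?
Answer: $2148$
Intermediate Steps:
$t{\left(R \right)} = - 2 R$ ($t{\left(R \right)} = R \left(-2\right) = - 2 R$)
$c{\left(r \right)} = 2 + r$ ($c{\left(r \right)} = r - -2 = r + 2 = 2 + r$)
$358 c{\left(o \right)} = 358 \left(2 + 4\right) = 358 \cdot 6 = 2148$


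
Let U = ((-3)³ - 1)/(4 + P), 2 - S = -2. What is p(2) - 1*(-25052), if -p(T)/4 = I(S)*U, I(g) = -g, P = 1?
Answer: 124812/5 ≈ 24962.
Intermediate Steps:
S = 4 (S = 2 - 1*(-2) = 2 + 2 = 4)
U = -28/5 (U = ((-3)³ - 1)/(4 + 1) = (-27 - 1)/5 = -28*⅕ = -28/5 ≈ -5.6000)
p(T) = -448/5 (p(T) = -4*(-1*4)*(-28)/5 = -(-16)*(-28)/5 = -4*112/5 = -448/5)
p(2) - 1*(-25052) = -448/5 - 1*(-25052) = -448/5 + 25052 = 124812/5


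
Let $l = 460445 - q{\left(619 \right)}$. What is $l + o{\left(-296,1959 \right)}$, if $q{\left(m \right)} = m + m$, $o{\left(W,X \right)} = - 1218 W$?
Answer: $819735$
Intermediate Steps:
$q{\left(m \right)} = 2 m$
$l = 459207$ ($l = 460445 - 2 \cdot 619 = 460445 - 1238 = 459207$)
$l + o{\left(-296,1959 \right)} = 459207 - -360528 = 459207 + 360528 = 819735$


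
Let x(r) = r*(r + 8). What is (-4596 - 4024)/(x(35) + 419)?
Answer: -2155/481 ≈ -4.4802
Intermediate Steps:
x(r) = r*(8 + r)
(-4596 - 4024)/(x(35) + 419) = (-4596 - 4024)/(35*(8 + 35) + 419) = -8620/(35*43 + 419) = -8620/(1505 + 419) = -8620/1924 = -8620*1/1924 = -2155/481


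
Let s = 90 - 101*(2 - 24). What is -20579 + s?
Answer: -18267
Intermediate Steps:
s = 2312 (s = 90 - 101*(-22) = 90 + 2222 = 2312)
-20579 + s = -20579 + 2312 = -18267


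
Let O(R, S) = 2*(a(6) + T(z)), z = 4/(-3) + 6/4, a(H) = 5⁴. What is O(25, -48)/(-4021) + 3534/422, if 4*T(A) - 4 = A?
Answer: 82091009/10181172 ≈ 8.0630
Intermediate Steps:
a(H) = 625
z = ⅙ (z = 4*(-⅓) + 6*(¼) = -4/3 + 3/2 = ⅙ ≈ 0.16667)
T(A) = 1 + A/4
O(R, S) = 15025/12 (O(R, S) = 2*(625 + (1 + (¼)*(⅙))) = 2*(625 + (1 + 1/24)) = 2*(625 + 25/24) = 2*(15025/24) = 15025/12)
O(25, -48)/(-4021) + 3534/422 = (15025/12)/(-4021) + 3534/422 = (15025/12)*(-1/4021) + 3534*(1/422) = -15025/48252 + 1767/211 = 82091009/10181172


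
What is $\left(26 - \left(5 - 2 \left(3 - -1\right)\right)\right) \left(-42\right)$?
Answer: $-1218$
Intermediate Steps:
$\left(26 - \left(5 - 2 \left(3 - -1\right)\right)\right) \left(-42\right) = \left(26 - \left(5 - 2 \left(3 + 1\right)\right)\right) \left(-42\right) = \left(26 + \left(-5 + 2 \cdot 4\right)\right) \left(-42\right) = \left(26 + \left(-5 + 8\right)\right) \left(-42\right) = \left(26 + 3\right) \left(-42\right) = 29 \left(-42\right) = -1218$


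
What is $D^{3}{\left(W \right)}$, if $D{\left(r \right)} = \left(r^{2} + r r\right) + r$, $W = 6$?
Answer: $474552$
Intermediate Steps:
$D{\left(r \right)} = r + 2 r^{2}$ ($D{\left(r \right)} = \left(r^{2} + r^{2}\right) + r = 2 r^{2} + r = r + 2 r^{2}$)
$D^{3}{\left(W \right)} = \left(6 \left(1 + 2 \cdot 6\right)\right)^{3} = \left(6 \left(1 + 12\right)\right)^{3} = \left(6 \cdot 13\right)^{3} = 78^{3} = 474552$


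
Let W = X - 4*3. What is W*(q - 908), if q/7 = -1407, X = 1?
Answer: 118327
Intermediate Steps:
q = -9849 (q = 7*(-1407) = -9849)
W = -11 (W = 1 - 4*3 = 1 - 12 = -11)
W*(q - 908) = -11*(-9849 - 908) = -11*(-10757) = 118327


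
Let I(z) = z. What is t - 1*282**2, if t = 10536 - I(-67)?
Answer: -68921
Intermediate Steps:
t = 10603 (t = 10536 - 1*(-67) = 10536 + 67 = 10603)
t - 1*282**2 = 10603 - 1*282**2 = 10603 - 1*79524 = 10603 - 79524 = -68921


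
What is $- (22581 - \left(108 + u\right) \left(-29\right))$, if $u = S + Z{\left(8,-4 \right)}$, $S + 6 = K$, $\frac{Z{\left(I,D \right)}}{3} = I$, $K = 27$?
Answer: $-27018$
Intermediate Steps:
$Z{\left(I,D \right)} = 3 I$
$S = 21$ ($S = -6 + 27 = 21$)
$u = 45$ ($u = 21 + 3 \cdot 8 = 21 + 24 = 45$)
$- (22581 - \left(108 + u\right) \left(-29\right)) = - (22581 - \left(108 + 45\right) \left(-29\right)) = - (22581 - 153 \left(-29\right)) = - (22581 - -4437) = - (22581 + 4437) = \left(-1\right) 27018 = -27018$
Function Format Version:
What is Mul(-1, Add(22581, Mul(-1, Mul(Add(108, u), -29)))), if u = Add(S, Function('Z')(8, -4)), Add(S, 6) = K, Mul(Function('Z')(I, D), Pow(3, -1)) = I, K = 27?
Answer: -27018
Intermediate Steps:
Function('Z')(I, D) = Mul(3, I)
S = 21 (S = Add(-6, 27) = 21)
u = 45 (u = Add(21, Mul(3, 8)) = Add(21, 24) = 45)
Mul(-1, Add(22581, Mul(-1, Mul(Add(108, u), -29)))) = Mul(-1, Add(22581, Mul(-1, Mul(Add(108, 45), -29)))) = Mul(-1, Add(22581, Mul(-1, Mul(153, -29)))) = Mul(-1, Add(22581, Mul(-1, -4437))) = Mul(-1, Add(22581, 4437)) = Mul(-1, 27018) = -27018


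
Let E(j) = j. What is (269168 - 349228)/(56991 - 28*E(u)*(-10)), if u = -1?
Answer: -80060/56711 ≈ -1.4117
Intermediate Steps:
(269168 - 349228)/(56991 - 28*E(u)*(-10)) = (269168 - 349228)/(56991 - 28*(-1)*(-10)) = -80060/(56991 + 28*(-10)) = -80060/(56991 - 280) = -80060/56711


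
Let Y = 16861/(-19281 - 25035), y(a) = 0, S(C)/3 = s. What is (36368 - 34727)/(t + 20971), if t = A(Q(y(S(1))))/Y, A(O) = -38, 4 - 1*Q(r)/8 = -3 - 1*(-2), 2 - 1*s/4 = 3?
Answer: 27668901/355276039 ≈ 0.077880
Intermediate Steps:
s = -4 (s = 8 - 4*3 = 8 - 12 = -4)
S(C) = -12 (S(C) = 3*(-4) = -12)
Q(r) = 40 (Q(r) = 32 - 8*(-3 - 1*(-2)) = 32 - 8*(-3 + 2) = 32 - 8*(-1) = 32 + 8 = 40)
Y = -16861/44316 (Y = 16861/(-44316) = 16861*(-1/44316) = -16861/44316 ≈ -0.38047)
t = 1684008/16861 (t = -38/(-16861/44316) = -38*(-44316/16861) = 1684008/16861 ≈ 99.876)
(36368 - 34727)/(t + 20971) = (36368 - 34727)/(1684008/16861 + 20971) = 1641/(355276039/16861) = 1641*(16861/355276039) = 27668901/355276039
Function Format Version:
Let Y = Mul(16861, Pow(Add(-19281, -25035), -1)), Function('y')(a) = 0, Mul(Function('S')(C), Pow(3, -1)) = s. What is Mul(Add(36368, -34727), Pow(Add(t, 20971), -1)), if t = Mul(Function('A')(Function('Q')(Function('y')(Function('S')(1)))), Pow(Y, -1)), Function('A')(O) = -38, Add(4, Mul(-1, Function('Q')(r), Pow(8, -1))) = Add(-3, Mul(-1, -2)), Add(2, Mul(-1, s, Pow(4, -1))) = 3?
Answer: Rational(27668901, 355276039) ≈ 0.077880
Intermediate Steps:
s = -4 (s = Add(8, Mul(-4, 3)) = Add(8, -12) = -4)
Function('S')(C) = -12 (Function('S')(C) = Mul(3, -4) = -12)
Function('Q')(r) = 40 (Function('Q')(r) = Add(32, Mul(-8, Add(-3, Mul(-1, -2)))) = Add(32, Mul(-8, Add(-3, 2))) = Add(32, Mul(-8, -1)) = Add(32, 8) = 40)
Y = Rational(-16861, 44316) (Y = Mul(16861, Pow(-44316, -1)) = Mul(16861, Rational(-1, 44316)) = Rational(-16861, 44316) ≈ -0.38047)
t = Rational(1684008, 16861) (t = Mul(-38, Pow(Rational(-16861, 44316), -1)) = Mul(-38, Rational(-44316, 16861)) = Rational(1684008, 16861) ≈ 99.876)
Mul(Add(36368, -34727), Pow(Add(t, 20971), -1)) = Mul(Add(36368, -34727), Pow(Add(Rational(1684008, 16861), 20971), -1)) = Mul(1641, Pow(Rational(355276039, 16861), -1)) = Mul(1641, Rational(16861, 355276039)) = Rational(27668901, 355276039)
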